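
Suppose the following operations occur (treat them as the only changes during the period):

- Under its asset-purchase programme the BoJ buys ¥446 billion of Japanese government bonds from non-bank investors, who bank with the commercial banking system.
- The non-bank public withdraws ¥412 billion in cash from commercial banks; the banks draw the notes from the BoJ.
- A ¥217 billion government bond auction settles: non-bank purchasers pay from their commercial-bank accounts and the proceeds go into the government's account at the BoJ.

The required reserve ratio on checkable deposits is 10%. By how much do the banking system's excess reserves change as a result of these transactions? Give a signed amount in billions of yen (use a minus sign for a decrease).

Asset purchase (from non-banks) ¥446 billion: reserves +¥446B, deposits +¥446B.
Currency withdrawal ¥412 billion: reserves −¥412B, deposits −¥412B.
Government account inflow ¥217 billion: reserves −¥217B, deposits −¥217B.
Totals: Δreserves = −¥183B, Δdeposits = −¥183B.
Δrequired reserves = 10% × −¥183B = −¥18.3B.
Δexcess reserves = Δreserves − Δrequired = −¥183B − (−¥18.3B) = -¥164.7 billion.

-¥164.7 billion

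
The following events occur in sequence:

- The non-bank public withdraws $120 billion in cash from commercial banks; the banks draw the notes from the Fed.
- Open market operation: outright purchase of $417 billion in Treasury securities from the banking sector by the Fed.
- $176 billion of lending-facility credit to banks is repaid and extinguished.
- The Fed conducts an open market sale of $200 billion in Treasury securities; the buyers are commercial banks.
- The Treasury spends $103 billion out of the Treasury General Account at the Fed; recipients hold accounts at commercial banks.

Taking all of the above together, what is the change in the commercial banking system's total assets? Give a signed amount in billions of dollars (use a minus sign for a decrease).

Currency withdrawal $120 billion: bank balance sheets shrink → −$120B.
OMO purchase (from banks) $417 billion: just an asset swap on bank balance sheets → 0.
Discount-window repayment $176 billion: bank balance sheets shrink → −$176B.
OMO sale (to banks) $200 billion: just an asset swap on bank balance sheets → 0.
Government spending $103 billion: bank balance sheets expand → +$103B.
Net: −120 + 0 − 176 + 0 + 103 = -$193 billion.

-$193 billion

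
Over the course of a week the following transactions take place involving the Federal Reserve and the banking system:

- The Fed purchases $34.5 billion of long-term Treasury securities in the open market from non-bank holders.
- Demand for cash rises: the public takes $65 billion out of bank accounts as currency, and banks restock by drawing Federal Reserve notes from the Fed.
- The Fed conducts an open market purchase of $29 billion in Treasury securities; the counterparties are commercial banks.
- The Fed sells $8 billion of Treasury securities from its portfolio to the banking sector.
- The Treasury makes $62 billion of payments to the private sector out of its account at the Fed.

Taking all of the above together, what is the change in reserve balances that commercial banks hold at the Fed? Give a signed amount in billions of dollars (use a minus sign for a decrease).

Fed balance sheet:
  Assets:      Securities +$55.5B
  Liabilities: Bank reserves +$52.5B, Currency in circulation +$65B, Government deposits −$62B
So the change in reserve balances that commercial banks hold at the Fed is +$52.5 billion.

+$52.5 billion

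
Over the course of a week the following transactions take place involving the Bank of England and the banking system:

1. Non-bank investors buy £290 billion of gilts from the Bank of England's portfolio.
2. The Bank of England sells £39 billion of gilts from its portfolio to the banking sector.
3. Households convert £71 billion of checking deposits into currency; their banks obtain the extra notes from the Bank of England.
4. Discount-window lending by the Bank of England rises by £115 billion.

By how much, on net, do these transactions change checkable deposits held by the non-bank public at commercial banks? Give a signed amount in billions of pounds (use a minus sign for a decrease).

-£361 billion

Bank of England balance sheet:
  Assets:      Securities −£329B, Loans to banks +£115B
  Liabilities: Bank reserves −£285B, Currency in circulation +£71B
Commercial banking system:
  Assets:      Reserves at CB −£285B, Securities +£39B
  Liabilities: Checkable deposits −£361B, Borrowings from CB +£115B
So the change in checkable deposits held by the non-bank public at commercial banks is -£361 billion.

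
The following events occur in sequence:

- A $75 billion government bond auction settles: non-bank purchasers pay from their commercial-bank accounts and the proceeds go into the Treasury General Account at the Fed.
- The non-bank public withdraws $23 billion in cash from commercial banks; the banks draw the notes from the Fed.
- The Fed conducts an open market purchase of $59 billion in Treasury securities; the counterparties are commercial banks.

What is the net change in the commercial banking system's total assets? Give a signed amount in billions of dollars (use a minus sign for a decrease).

-$98 billion

Government account inflow $75 billion: bank balance sheets shrink → −$75B.
Currency withdrawal $23 billion: bank balance sheets shrink → −$23B.
OMO purchase (from banks) $59 billion: just an asset swap on bank balance sheets → 0.
Net: −75 − 23 + 0 = -$98 billion.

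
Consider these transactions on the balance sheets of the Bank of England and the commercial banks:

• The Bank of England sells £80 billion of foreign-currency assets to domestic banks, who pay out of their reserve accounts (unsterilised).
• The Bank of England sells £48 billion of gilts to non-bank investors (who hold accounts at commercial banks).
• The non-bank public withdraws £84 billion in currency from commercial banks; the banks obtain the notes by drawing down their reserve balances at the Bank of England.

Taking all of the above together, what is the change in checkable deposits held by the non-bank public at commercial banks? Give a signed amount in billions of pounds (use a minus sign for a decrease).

-£132 billion

FX sale £80 billion: the counterparty is a bank, so public deposits are unchanged → 0.
Asset sale (to non-banks) £48 billion: non-bank counterparties' bank balances fall → −£48B.
Currency withdrawal £84 billion: non-bank counterparties' bank balances fall → −£84B.
Net: 0 − 48 − 84 = -£132 billion.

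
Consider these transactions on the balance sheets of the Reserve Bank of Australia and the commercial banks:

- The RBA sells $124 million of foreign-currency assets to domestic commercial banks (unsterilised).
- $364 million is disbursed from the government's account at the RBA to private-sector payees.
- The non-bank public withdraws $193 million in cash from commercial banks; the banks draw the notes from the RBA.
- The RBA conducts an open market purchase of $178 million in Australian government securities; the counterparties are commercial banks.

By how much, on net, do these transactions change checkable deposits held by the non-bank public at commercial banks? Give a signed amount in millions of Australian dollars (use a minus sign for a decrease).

FX sale $124 million: the counterparty is a bank, so public deposits are unchanged → 0.
Government spending $364 million: non-bank counterparties' bank balances rise → +$364M.
Currency withdrawal $193 million: non-bank counterparties' bank balances fall → −$193M.
OMO purchase (from banks) $178 million: the counterparty is a bank, so public deposits are unchanged → 0.
Net: 0 + 364 − 193 + 0 = +$171 million.

+$171 million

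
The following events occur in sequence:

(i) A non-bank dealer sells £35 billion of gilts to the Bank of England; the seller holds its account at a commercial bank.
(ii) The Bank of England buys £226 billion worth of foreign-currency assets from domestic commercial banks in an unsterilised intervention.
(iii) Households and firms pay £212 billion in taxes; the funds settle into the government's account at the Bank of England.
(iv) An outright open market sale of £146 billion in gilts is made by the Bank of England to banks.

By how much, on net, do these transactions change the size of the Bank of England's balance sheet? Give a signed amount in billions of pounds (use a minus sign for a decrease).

+£115 billion

Asset purchase (from non-banks) £35 billion: a Bank of England asset is acquired → +£35B.
FX purchase £226 billion: a Bank of England asset is acquired → +£226B.
Government account inflow £212 billion: only the composition of liabilities changes → 0.
OMO sale (to banks) £146 billion: a Bank of England asset is shed → −£146B.
Net: 35 + 226 + 0 − 146 = +£115 billion.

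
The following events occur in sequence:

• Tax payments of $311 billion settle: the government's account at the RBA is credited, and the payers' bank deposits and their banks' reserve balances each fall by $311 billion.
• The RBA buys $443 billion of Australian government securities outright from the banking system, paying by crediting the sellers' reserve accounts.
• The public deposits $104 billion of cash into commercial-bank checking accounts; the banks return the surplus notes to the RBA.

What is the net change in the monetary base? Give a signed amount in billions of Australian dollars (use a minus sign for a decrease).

RBA balance sheet:
  Assets:      Securities +$443B
  Liabilities: Bank reserves +$236B, Currency in circulation −$104B, Government deposits +$311B
Commercial banking system:
  Assets:      Reserves at CB +$236B, Securities −$443B
  Liabilities: Checkable deposits −$207B
Monetary base = currency + reserves: −$104B + (+$236B) = +$132 billion.

+$132 billion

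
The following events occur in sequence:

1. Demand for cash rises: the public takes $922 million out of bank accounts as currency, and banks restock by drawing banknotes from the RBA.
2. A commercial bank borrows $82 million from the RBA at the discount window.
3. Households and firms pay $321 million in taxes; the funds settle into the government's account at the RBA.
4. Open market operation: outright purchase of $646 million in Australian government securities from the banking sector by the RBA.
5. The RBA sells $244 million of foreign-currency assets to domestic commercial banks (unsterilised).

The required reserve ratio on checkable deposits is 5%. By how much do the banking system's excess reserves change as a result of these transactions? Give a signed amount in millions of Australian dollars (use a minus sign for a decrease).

Currency withdrawal $922 million: reserves −$922M, deposits −$922M.
Discount-window loan $82 million: reserves +$82M, deposits 0.
Government account inflow $321 million: reserves −$321M, deposits −$321M.
OMO purchase (from banks) $646 million: reserves +$646M, deposits 0.
FX sale $244 million: reserves −$244M, deposits 0.
Totals: Δreserves = −$759M, Δdeposits = −$1243M.
Δrequired reserves = 5% × −$1243M = −$62.15M.
Δexcess reserves = Δreserves − Δrequired = −$759M − (−$62.15M) = -$696.85 million.

-$696.85 million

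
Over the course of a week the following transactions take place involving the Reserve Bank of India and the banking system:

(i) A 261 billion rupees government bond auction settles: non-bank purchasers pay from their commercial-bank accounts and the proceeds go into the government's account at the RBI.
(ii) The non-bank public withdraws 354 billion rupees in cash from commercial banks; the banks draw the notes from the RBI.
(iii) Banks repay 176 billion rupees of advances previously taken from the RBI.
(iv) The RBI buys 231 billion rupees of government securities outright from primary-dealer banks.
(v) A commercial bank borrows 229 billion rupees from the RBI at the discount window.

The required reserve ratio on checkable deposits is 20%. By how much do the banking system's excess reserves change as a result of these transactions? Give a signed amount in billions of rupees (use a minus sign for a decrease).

-208 billion

Government account inflow 261 billion rupees: reserves −261B, deposits −261B.
Currency withdrawal 354 billion rupees: reserves −354B, deposits −354B.
Discount-window repayment 176 billion rupees: reserves −176B, deposits 0.
OMO purchase (from banks) 231 billion rupees: reserves +231B, deposits 0.
Discount-window loan 229 billion rupees: reserves +229B, deposits 0.
Totals: Δreserves = −331B, Δdeposits = −615B.
Δrequired reserves = 20% × −615B = −123B.
Δexcess reserves = Δreserves − Δrequired = −331B − (−123B) = -208 billion.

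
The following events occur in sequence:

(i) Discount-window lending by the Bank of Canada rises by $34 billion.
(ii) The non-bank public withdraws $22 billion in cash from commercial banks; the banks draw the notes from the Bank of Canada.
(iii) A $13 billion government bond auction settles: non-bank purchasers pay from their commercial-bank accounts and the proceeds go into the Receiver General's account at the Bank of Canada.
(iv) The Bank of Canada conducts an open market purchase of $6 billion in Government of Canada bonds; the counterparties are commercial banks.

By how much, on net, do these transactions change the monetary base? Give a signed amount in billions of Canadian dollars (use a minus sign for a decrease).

+$27 billion

Discount-window loan $34 billion: Bank of Canada balance sheet expands → +$34B.
Currency withdrawal $22 billion: just a shift between currency and reserves — both are base money → 0.
Government account inflow $13 billion: reserves shift to a non-base liability → −$13B.
OMO purchase (from banks) $6 billion: Bank of Canada balance sheet expands → +$6B.
Net: 34 + 0 − 13 + 6 = +$27 billion.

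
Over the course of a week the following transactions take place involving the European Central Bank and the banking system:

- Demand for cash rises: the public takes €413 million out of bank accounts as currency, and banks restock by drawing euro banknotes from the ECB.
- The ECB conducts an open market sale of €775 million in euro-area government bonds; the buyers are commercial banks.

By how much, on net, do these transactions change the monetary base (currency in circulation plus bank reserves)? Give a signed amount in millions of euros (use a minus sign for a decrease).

Currency withdrawal €413 million: just a shift between currency and reserves — both are base money → 0.
OMO sale (to banks) €775 million: ECB balance sheet contracts → −€775M.
Net: 0 − 775 = -€775 million.

-€775 million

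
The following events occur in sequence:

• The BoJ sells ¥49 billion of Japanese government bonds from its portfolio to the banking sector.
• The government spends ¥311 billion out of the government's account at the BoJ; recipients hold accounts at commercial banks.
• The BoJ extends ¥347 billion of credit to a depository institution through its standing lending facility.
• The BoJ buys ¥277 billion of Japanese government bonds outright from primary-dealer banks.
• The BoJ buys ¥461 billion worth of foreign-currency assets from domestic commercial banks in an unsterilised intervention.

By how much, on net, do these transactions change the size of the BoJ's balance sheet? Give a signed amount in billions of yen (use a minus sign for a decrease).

BoJ balance sheet:
  Assets:      Securities +¥228B, Loans to banks +¥347B, Foreign assets +¥461B
  Liabilities: Bank reserves +¥1347B, Government deposits −¥311B
Commercial banking system:
  Assets:      Reserves at CB +¥1347B, Securities −¥228B, Foreign assets −¥461B
  Liabilities: Checkable deposits +¥311B, Borrowings from CB +¥347B
Change in total BoJ assets = +¥1036 billion.

+¥1036 billion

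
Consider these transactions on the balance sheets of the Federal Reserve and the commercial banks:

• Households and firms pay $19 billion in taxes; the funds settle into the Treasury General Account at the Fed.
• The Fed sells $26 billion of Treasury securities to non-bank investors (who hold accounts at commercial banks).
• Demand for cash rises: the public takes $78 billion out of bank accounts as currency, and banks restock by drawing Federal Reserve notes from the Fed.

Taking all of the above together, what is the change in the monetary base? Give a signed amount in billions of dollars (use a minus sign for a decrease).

Government account inflow $19 billion: reserves shift to a non-base liability → −$19B.
Asset sale (to non-banks) $26 billion: Fed balance sheet contracts → −$26B.
Currency withdrawal $78 billion: just a shift between currency and reserves — both are base money → 0.
Net: −19 − 26 + 0 = -$45 billion.

-$45 billion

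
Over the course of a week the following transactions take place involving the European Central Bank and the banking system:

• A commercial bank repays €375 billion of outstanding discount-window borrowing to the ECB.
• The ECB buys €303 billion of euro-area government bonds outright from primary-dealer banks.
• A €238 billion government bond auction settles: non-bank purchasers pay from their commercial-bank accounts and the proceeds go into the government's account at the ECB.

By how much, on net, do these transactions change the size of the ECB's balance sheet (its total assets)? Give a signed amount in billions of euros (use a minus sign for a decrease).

Discount-window repayment €375 billion: an ECB asset is shed → −€375B.
OMO purchase (from banks) €303 billion: an ECB asset is acquired → +€303B.
Government account inflow €238 billion: only the composition of liabilities changes → 0.
Net: −375 + 303 + 0 = -€72 billion.

-€72 billion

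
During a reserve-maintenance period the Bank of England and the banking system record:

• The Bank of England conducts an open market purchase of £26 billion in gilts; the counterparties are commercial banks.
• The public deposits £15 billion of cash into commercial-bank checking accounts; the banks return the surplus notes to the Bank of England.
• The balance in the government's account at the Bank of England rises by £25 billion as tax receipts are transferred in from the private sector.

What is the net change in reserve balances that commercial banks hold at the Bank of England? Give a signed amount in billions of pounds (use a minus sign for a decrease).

+£16 billion

Bank of England balance sheet:
  Assets:      Securities +£26B
  Liabilities: Bank reserves +£16B, Currency in circulation −£15B, Government deposits +£25B
Commercial banking system:
  Assets:      Reserves at CB +£16B, Securities −£26B
  Liabilities: Checkable deposits −£10B
So the change in reserve balances that commercial banks hold at the Bank of England is +£16 billion.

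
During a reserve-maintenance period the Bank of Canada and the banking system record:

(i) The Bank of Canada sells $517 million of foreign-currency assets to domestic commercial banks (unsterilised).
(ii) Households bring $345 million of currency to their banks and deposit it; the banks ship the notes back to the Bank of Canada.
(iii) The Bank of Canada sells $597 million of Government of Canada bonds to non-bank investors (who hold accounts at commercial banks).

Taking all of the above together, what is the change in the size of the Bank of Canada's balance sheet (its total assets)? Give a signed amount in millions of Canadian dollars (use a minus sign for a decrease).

-$1114 million

FX sale $517 million: a Bank of Canada asset is shed → −$517M.
Currency deposit $345 million: only the composition of liabilities changes → 0.
Asset sale (to non-banks) $597 million: a Bank of Canada asset is shed → −$597M.
Net: −517 + 0 − 597 = -$1114 million.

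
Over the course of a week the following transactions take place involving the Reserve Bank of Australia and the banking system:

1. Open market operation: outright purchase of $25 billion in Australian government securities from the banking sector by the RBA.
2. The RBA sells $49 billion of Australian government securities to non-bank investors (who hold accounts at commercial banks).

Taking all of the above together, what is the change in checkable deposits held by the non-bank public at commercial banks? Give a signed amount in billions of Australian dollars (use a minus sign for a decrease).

-$49 billion

OMO purchase (from banks) $25 billion: the counterparty is a bank, so public deposits are unchanged → 0.
Asset sale (to non-banks) $49 billion: non-bank counterparties' bank balances fall → −$49B.
Net: 0 − 49 = -$49 billion.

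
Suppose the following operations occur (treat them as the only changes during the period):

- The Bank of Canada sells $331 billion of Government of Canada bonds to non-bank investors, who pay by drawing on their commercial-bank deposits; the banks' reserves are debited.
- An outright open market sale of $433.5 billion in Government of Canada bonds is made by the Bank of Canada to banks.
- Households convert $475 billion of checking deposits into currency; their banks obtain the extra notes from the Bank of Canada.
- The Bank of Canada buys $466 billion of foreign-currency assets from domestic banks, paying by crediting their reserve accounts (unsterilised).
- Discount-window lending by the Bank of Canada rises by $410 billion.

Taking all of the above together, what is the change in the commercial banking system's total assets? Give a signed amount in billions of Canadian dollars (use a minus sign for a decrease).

-$396 billion

Asset sale (to non-banks) $331 billion: bank balance sheets shrink → −$331B.
OMO sale (to banks) $433.5 billion: just an asset swap on bank balance sheets → 0.
Currency withdrawal $475 billion: bank balance sheets shrink → −$475B.
FX purchase $466 billion: just an asset swap on bank balance sheets → 0.
Discount-window loan $410 billion: bank balance sheets expand → +$410B.
Net: −331 + 0 − 475 + 0 + 410 = -$396 billion.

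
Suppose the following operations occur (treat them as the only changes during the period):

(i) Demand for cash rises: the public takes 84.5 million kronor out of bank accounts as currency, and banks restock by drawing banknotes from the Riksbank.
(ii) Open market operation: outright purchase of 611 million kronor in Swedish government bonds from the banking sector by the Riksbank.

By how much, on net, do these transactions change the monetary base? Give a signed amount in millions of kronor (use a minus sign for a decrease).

+611 million

Riksbank balance sheet:
  Assets:      Securities +611M
  Liabilities: Bank reserves +526.5M, Currency in circulation +84.5M
Commercial banking system:
  Assets:      Reserves at CB +526.5M, Securities −611M
  Liabilities: Checkable deposits −84.5M
Monetary base = currency + reserves: +84.5M + (+526.5M) = +611 million.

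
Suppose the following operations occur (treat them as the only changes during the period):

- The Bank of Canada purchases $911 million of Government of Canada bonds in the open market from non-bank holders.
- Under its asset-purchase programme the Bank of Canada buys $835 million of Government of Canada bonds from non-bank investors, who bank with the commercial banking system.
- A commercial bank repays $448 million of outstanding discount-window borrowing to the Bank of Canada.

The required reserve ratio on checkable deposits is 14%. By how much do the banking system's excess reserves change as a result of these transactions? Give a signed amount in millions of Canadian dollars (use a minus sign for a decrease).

+$1053.56 million

Asset purchase (from non-banks) $911 million: reserves +$911M, deposits +$911M.
Asset purchase (from non-banks) $835 million: reserves +$835M, deposits +$835M.
Discount-window repayment $448 million: reserves −$448M, deposits 0.
Totals: Δreserves = +$1298M, Δdeposits = +$1746M.
Δrequired reserves = 14% × +$1746M = +$244.44M.
Δexcess reserves = Δreserves − Δrequired = +$1298M − (+$244.44M) = +$1053.56 million.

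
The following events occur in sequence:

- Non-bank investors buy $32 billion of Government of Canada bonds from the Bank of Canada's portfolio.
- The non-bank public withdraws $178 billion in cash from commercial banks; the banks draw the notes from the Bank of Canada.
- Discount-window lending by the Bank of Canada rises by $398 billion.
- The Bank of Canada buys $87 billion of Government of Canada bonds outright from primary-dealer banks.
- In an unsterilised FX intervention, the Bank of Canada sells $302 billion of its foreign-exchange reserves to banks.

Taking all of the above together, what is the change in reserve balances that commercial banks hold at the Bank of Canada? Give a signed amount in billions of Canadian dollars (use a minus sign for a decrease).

-$27 billion

Bank of Canada balance sheet:
  Assets:      Securities +$55B, Loans to banks +$398B, Foreign assets −$302B
  Liabilities: Bank reserves −$27B, Currency in circulation +$178B
So the change in reserve balances that commercial banks hold at the Bank of Canada is -$27 billion.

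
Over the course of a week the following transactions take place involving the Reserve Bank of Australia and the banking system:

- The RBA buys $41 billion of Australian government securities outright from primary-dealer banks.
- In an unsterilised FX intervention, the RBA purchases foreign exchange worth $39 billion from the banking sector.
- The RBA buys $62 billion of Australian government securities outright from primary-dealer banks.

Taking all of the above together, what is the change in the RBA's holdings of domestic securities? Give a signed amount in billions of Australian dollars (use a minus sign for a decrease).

+$103 billion

RBA balance sheet:
  Assets:      Securities +$103B, Foreign assets +$39B
  Liabilities: Bank reserves +$142B
So the change in the RBA's holdings of domestic securities is +$103 billion.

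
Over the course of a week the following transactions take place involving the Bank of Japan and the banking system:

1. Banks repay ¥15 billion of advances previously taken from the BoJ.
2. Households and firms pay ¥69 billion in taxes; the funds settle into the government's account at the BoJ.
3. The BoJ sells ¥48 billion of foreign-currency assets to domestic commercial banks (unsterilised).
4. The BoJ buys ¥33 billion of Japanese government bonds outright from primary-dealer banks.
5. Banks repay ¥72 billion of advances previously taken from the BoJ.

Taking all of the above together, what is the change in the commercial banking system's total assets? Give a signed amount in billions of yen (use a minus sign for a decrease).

-¥156 billion

BoJ balance sheet:
  Assets:      Securities +¥33B, Loans to banks −¥87B, Foreign assets −¥48B
  Liabilities: Bank reserves −¥171B, Government deposits +¥69B
Commercial banking system:
  Assets:      Reserves at CB −¥171B, Securities −¥33B, Foreign assets +¥48B
  Liabilities: Checkable deposits −¥69B, Borrowings from CB −¥87B
Change in total bank assets = -¥156 billion.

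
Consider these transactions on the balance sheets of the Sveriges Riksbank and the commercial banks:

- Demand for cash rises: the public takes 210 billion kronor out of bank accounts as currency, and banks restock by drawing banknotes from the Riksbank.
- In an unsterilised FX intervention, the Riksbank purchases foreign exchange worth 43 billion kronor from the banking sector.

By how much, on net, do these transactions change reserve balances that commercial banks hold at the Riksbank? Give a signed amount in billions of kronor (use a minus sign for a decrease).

-167 billion

Riksbank balance sheet:
  Assets:      Foreign assets +43B
  Liabilities: Bank reserves −167B, Currency in circulation +210B
Commercial banking system:
  Assets:      Reserves at CB −167B, Foreign assets −43B
  Liabilities: Checkable deposits −210B
So the change in reserve balances that commercial banks hold at the Riksbank is -167 billion.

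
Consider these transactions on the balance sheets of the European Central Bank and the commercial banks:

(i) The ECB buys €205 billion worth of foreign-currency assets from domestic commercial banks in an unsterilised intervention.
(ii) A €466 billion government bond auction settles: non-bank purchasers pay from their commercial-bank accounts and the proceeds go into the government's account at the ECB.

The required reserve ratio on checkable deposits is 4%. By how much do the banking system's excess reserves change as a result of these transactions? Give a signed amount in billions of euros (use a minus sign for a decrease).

-€242.36 billion

FX purchase €205 billion: reserves +€205B, deposits 0.
Government account inflow €466 billion: reserves −€466B, deposits −€466B.
Totals: Δreserves = −€261B, Δdeposits = −€466B.
Δrequired reserves = 4% × −€466B = −€18.64B.
Δexcess reserves = Δreserves − Δrequired = −€261B − (−€18.64B) = -€242.36 billion.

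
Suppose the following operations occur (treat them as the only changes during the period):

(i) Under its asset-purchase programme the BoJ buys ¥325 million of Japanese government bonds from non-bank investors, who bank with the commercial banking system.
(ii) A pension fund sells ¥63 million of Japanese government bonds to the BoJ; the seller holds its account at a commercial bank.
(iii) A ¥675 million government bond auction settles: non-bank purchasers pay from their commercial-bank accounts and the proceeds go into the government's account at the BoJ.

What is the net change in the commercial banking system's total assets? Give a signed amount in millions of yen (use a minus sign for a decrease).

-¥287 million

BoJ balance sheet:
  Assets:      Securities +¥388M
  Liabilities: Bank reserves −¥287M, Government deposits +¥675M
Commercial banking system:
  Assets:      Reserves at CB −¥287M
  Liabilities: Checkable deposits −¥287M
Change in total bank assets = -¥287 million.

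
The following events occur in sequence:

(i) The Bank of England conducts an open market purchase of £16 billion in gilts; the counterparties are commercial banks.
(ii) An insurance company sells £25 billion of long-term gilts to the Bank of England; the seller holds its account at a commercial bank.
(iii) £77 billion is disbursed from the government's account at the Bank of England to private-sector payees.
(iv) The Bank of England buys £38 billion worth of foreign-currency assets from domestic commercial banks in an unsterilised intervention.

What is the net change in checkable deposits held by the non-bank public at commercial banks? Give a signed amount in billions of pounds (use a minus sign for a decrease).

+£102 billion

OMO purchase (from banks) £16 billion: the counterparty is a bank, so public deposits are unchanged → 0.
Asset purchase (from non-banks) £25 billion: non-bank counterparties' bank balances rise → +£25B.
Government spending £77 billion: non-bank counterparties' bank balances rise → +£77B.
FX purchase £38 billion: the counterparty is a bank, so public deposits are unchanged → 0.
Net: 0 + 25 + 77 + 0 = +£102 billion.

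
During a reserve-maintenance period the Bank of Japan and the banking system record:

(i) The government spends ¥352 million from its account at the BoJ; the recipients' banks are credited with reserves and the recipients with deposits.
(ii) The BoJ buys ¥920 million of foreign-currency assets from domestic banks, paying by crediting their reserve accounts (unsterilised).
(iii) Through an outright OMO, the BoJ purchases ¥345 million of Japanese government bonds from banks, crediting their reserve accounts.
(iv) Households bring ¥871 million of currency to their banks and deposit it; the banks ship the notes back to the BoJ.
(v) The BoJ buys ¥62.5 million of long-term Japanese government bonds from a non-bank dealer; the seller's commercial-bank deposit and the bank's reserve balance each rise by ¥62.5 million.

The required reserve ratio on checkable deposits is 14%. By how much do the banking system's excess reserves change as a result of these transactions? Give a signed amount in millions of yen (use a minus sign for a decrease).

Government spending ¥352 million: reserves +¥352M, deposits +¥352M.
FX purchase ¥920 million: reserves +¥920M, deposits 0.
OMO purchase (from banks) ¥345 million: reserves +¥345M, deposits 0.
Currency deposit ¥871 million: reserves +¥871M, deposits +¥871M.
Asset purchase (from non-banks) ¥62.5 million: reserves +¥62.5M, deposits +¥62.5M.
Totals: Δreserves = +¥2550.5M, Δdeposits = +¥1285.5M.
Δrequired reserves = 14% × +¥1285.5M = +¥179.97M.
Δexcess reserves = Δreserves − Δrequired = +¥2550.5M − (+¥179.97M) = +¥2370.53 million.

+¥2370.53 million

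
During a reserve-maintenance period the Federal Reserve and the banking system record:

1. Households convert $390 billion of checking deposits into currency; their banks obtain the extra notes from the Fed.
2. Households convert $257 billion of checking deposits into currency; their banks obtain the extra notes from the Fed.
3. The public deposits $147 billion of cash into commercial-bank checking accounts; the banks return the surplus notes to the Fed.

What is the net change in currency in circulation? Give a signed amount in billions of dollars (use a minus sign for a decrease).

Fed balance sheet:
  Assets:      no change
  Liabilities: Bank reserves −$500B, Currency in circulation +$500B
So the change in currency in circulation is +$500 billion.

+$500 billion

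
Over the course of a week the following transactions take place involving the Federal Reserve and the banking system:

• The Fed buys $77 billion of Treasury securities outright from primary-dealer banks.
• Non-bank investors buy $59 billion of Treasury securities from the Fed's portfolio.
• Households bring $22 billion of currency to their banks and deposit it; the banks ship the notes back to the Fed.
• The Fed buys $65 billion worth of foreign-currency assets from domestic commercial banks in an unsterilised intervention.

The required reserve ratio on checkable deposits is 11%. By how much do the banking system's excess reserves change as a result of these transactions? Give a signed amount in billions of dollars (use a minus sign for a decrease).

+$109.07 billion

OMO purchase (from banks) $77 billion: reserves +$77B, deposits 0.
Asset sale (to non-banks) $59 billion: reserves −$59B, deposits −$59B.
Currency deposit $22 billion: reserves +$22B, deposits +$22B.
FX purchase $65 billion: reserves +$65B, deposits 0.
Totals: Δreserves = +$105B, Δdeposits = −$37B.
Δrequired reserves = 11% × −$37B = −$4.07B.
Δexcess reserves = Δreserves − Δrequired = +$105B − (−$4.07B) = +$109.07 billion.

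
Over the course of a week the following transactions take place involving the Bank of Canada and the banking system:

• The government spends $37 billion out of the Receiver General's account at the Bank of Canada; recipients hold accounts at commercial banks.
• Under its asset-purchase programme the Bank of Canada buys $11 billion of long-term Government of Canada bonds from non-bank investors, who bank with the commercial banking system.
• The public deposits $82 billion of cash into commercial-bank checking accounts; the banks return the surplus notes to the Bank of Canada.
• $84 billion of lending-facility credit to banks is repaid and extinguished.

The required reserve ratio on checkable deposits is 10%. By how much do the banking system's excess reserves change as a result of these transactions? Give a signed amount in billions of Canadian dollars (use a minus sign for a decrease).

+$33 billion

Government spending $37 billion: reserves +$37B, deposits +$37B.
Asset purchase (from non-banks) $11 billion: reserves +$11B, deposits +$11B.
Currency deposit $82 billion: reserves +$82B, deposits +$82B.
Discount-window repayment $84 billion: reserves −$84B, deposits 0.
Totals: Δreserves = +$46B, Δdeposits = +$130B.
Δrequired reserves = 10% × +$130B = +$13B.
Δexcess reserves = Δreserves − Δrequired = +$46B − (+$13B) = +$33 billion.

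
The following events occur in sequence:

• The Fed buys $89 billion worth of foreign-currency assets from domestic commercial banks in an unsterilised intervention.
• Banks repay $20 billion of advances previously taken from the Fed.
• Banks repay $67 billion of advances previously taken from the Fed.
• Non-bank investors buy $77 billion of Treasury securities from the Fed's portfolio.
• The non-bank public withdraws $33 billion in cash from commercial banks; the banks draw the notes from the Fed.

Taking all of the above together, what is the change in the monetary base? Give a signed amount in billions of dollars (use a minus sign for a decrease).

-$75 billion

Fed balance sheet:
  Assets:      Securities −$77B, Loans to banks −$87B, Foreign assets +$89B
  Liabilities: Bank reserves −$108B, Currency in circulation +$33B
Monetary base = currency + reserves: +$33B + (−$108B) = -$75 billion.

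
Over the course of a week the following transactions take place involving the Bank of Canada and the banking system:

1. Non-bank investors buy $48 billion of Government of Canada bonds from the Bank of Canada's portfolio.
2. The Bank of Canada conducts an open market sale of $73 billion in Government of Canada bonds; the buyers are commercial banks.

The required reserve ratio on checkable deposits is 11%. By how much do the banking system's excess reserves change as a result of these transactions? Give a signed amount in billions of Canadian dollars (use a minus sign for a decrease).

-$115.72 billion

Asset sale (to non-banks) $48 billion: reserves −$48B, deposits −$48B.
OMO sale (to banks) $73 billion: reserves −$73B, deposits 0.
Totals: Δreserves = −$121B, Δdeposits = −$48B.
Δrequired reserves = 11% × −$48B = −$5.28B.
Δexcess reserves = Δreserves − Δrequired = −$121B − (−$5.28B) = -$115.72 billion.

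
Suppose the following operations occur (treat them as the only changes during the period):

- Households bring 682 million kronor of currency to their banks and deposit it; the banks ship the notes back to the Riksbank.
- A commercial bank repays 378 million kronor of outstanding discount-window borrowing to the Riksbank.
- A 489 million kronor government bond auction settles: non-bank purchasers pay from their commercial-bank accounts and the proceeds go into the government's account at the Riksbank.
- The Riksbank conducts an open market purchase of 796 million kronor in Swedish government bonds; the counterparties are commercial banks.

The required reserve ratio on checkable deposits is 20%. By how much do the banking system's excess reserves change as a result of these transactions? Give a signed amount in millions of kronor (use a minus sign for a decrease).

+572.4 million

Currency deposit 682 million kronor: reserves +682M, deposits +682M.
Discount-window repayment 378 million kronor: reserves −378M, deposits 0.
Government account inflow 489 million kronor: reserves −489M, deposits −489M.
OMO purchase (from banks) 796 million kronor: reserves +796M, deposits 0.
Totals: Δreserves = +611M, Δdeposits = +193M.
Δrequired reserves = 20% × +193M = +38.6M.
Δexcess reserves = Δreserves − Δrequired = +611M − (+38.6M) = +572.4 million.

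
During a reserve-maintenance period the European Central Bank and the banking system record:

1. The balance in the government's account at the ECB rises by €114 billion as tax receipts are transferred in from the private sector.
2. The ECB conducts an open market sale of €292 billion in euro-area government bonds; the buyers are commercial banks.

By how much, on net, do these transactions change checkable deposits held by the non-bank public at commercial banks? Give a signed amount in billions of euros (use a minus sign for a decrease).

-€114 billion

Government account inflow €114 billion: non-bank counterparties' bank balances fall → −€114B.
OMO sale (to banks) €292 billion: the counterparty is a bank, so public deposits are unchanged → 0.
Net: −114 + 0 = -€114 billion.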